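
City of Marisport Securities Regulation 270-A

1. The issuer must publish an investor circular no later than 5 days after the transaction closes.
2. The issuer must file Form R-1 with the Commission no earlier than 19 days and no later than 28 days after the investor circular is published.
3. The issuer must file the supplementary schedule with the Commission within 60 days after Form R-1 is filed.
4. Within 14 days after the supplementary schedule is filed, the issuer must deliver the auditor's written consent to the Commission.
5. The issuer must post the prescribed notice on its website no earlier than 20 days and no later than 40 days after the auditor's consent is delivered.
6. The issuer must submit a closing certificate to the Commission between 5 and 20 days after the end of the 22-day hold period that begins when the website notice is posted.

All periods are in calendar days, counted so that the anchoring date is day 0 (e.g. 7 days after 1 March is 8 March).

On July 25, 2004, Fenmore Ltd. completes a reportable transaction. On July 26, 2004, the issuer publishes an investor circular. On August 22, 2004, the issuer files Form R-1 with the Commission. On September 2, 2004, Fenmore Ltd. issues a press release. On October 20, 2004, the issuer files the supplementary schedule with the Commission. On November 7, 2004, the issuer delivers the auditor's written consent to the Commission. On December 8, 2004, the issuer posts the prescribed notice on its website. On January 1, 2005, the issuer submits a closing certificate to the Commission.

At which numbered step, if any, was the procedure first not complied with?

Step 1: 5 days after July 25, 2004 (when the transaction closes) is July 30, 2004; done July 26, 2004 — timely.
Step 2: the window is 19–28 days after July 26, 2004 (when the investor circular is published), so August 14, 2004 through August 23, 2004; done August 22, 2004, which is between those dates.
Step 3: 60 days after August 22, 2004 (when Form R-1 is filed) is October 21, 2004; October 20, 2004 is within that limit.
Step 4: 14 days after October 20, 2004 (when the supplementary schedule is filed) is November 3, 2004; done November 7, 2004 — 4 days late.

Step 4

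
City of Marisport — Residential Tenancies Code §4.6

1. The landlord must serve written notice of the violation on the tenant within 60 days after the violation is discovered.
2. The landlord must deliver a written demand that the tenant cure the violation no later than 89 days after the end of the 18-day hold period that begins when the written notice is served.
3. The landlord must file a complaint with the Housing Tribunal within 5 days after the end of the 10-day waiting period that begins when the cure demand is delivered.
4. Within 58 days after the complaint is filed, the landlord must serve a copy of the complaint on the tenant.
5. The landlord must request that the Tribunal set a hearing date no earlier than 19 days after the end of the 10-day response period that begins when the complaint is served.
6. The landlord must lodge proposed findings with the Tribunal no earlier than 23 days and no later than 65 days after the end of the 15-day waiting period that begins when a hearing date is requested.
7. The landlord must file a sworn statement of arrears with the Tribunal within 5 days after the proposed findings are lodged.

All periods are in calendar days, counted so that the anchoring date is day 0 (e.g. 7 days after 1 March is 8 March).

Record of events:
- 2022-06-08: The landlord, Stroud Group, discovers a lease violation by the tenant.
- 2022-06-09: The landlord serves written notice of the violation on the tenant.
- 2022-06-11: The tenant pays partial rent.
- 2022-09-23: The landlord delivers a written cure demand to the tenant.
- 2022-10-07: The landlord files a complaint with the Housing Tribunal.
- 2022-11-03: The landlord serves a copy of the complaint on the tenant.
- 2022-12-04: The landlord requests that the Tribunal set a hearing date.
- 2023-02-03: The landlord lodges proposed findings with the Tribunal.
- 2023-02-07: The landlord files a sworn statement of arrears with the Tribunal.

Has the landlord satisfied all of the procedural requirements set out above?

Step 1 — counting 60 days from 2022-06-08 (when the violation is discovered) gives a deadline of 2022-08-07; done 2022-06-09 — timely.
Step 2 — counting 89 days from 2022-06-27 (end of the 18-day hold period, which began when the written notice is served on 2022-06-09) gives a deadline of 2022-09-24; 2022-09-23 is within that limit.
Step 3 — counting 5 days from 2022-10-03 (end of the 10-day waiting period, which began when the cure demand is delivered on 2022-09-23) gives a deadline of 2022-10-08; done 2022-10-07 — timely.
Step 4 — counting 58 days from 2022-10-07 (when the complaint is filed) gives a deadline of 2022-12-04; 2022-11-03 is within that limit.
Step 5 — must wait 19 days from 2022-11-13 (end of the 10-day response period, which began when the complaint is served on 2022-11-03), so not before 2022-12-02; done 2022-12-04, after the minimum wait.
Step 6 — 23 and 65 days from 2022-12-19 (end of the 15-day waiting period, which began when a hearing date is requested on 2022-12-04) are 2023-01-11 and 2023-02-22 respectively; done 2023-02-03 — within the window.
Step 7 — counting 5 days from 2023-02-03 (when the proposed findings are lodged) gives a deadline of 2023-02-08; completed 2023-02-07, before the deadline.

Yes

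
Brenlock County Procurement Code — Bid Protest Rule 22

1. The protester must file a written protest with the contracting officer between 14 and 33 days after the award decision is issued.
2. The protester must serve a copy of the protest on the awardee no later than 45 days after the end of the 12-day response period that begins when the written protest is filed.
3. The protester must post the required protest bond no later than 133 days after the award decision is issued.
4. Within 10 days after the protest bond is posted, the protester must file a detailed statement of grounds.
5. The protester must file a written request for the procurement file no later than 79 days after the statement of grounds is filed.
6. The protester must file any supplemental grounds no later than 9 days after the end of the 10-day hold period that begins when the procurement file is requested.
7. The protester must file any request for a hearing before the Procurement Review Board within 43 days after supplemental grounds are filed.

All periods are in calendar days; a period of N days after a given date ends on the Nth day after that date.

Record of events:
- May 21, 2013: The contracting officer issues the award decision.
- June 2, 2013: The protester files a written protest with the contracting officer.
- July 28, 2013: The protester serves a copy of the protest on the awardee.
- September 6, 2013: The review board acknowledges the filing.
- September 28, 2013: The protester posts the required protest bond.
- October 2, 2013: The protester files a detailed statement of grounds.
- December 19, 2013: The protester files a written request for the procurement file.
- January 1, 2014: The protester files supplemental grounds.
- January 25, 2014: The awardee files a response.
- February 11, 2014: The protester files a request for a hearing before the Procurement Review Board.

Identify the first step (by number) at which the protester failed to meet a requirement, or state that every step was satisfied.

Step 1

Step 1: the window is 14–33 days after May 21, 2013 (when the award decision is issued), so June 4, 2013 through June 23, 2013; done June 2, 2013 — 2 days before the window opened.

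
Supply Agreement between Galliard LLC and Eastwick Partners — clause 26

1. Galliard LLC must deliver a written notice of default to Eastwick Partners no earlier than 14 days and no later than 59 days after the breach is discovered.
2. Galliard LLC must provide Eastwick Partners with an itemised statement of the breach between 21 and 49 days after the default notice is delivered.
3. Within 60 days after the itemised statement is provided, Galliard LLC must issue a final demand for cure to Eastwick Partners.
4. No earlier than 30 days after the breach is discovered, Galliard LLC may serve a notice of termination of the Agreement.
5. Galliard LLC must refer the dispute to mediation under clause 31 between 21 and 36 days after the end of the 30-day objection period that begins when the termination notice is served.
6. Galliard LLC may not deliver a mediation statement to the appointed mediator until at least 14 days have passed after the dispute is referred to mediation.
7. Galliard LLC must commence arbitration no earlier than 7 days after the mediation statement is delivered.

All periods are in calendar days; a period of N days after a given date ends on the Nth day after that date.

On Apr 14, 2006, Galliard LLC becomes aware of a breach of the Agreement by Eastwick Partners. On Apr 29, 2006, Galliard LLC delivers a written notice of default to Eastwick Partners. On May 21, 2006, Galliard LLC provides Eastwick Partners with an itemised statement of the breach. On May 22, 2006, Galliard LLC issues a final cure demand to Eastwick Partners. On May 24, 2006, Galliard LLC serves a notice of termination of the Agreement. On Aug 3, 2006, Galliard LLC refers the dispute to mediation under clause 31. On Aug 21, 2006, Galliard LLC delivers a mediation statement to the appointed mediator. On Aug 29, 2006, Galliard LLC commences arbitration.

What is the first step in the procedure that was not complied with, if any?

Step 1 — 14 and 59 days from Apr 14, 2006 (when the breach is discovered) are Apr 28, 2006 and Jun 12, 2006 respectively; Apr 29, 2006 falls inside that range.
Step 2 — 21 and 49 days from Apr 29, 2006 (when the default notice is delivered) are May 20, 2006 and Jun 17, 2006 respectively; May 21, 2006 falls inside that range.
Step 3 — counting 60 days from May 21, 2006 (when the itemised statement is provided) gives a deadline of Jul 20, 2006; May 22, 2006 is within that limit.
Step 4 — must wait 30 days from Apr 14, 2006 (when the breach is discovered), so not before May 14, 2006; done May 24, 2006 — permitted.
Step 5 — 21 and 36 days from Jun 23, 2006 (end of the 30-day objection period, which began when the termination notice is served on May 24, 2006) are Jul 14, 2006 and Jul 29, 2006 respectively; Aug 3, 2006 is 5 days past the end of the window.
That is the first point of non-compliance.

Step 5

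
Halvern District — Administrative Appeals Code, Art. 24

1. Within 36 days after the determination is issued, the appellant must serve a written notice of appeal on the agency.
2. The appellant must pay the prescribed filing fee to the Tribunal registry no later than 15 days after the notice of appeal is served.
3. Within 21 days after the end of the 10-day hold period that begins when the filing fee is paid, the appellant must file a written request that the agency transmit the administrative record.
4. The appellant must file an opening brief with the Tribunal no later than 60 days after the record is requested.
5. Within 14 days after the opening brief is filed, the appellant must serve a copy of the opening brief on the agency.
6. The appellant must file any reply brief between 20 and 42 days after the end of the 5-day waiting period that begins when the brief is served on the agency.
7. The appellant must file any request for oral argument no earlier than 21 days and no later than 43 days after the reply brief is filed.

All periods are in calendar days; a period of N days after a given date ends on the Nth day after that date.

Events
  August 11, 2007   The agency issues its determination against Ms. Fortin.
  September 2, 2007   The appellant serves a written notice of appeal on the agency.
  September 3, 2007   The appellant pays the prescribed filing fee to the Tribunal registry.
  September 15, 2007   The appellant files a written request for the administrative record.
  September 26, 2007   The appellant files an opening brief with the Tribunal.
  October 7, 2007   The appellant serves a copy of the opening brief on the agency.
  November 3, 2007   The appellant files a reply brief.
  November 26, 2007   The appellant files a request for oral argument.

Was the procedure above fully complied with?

Yes

(1) due by August 11, 2007 + 36 days = September 16, 2007; September 2, 2007 is within that limit.
(2) due by September 2, 2007 + 15 days = September 17, 2007; September 3, 2007 is within that limit.
(3) due by September 13, 2007 + 21 days = October 4, 2007; completed September 15, 2007, before the deadline.
(4) due by September 15, 2007 + 60 days = November 14, 2007; September 26, 2007 is within that limit.
(5) due by September 26, 2007 + 14 days = October 10, 2007; October 7, 2007 is within that limit.
(6) the permitted window runs from October 12, 2007 + 20 = November 1, 2007 to October 12, 2007 + 42 = November 23, 2007; done November 3, 2007, which is between those dates.
(7) the permitted window runs from November 3, 2007 + 21 = November 24, 2007 to November 3, 2007 + 43 = December 16, 2007; done November 26, 2007, which is between those dates.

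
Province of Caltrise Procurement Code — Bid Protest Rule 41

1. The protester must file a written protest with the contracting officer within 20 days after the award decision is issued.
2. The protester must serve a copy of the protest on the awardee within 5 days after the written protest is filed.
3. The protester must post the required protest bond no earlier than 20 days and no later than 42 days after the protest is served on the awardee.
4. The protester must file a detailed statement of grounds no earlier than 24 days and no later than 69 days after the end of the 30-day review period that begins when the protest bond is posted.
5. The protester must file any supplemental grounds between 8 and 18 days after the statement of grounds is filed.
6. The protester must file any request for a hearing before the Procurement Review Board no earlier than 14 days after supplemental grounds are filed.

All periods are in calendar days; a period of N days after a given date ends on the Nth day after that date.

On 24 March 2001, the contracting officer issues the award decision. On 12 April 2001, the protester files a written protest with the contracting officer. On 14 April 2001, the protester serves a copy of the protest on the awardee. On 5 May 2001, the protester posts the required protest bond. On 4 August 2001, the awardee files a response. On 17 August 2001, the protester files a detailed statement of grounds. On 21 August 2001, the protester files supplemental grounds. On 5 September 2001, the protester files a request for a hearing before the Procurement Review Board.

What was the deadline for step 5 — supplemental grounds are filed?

4 September 2001

Step 5 runs from 17 August 2001, when the statement of grounds is filed. The window is 8–18 days after 17 August 2001; it closes on 4 September 2001.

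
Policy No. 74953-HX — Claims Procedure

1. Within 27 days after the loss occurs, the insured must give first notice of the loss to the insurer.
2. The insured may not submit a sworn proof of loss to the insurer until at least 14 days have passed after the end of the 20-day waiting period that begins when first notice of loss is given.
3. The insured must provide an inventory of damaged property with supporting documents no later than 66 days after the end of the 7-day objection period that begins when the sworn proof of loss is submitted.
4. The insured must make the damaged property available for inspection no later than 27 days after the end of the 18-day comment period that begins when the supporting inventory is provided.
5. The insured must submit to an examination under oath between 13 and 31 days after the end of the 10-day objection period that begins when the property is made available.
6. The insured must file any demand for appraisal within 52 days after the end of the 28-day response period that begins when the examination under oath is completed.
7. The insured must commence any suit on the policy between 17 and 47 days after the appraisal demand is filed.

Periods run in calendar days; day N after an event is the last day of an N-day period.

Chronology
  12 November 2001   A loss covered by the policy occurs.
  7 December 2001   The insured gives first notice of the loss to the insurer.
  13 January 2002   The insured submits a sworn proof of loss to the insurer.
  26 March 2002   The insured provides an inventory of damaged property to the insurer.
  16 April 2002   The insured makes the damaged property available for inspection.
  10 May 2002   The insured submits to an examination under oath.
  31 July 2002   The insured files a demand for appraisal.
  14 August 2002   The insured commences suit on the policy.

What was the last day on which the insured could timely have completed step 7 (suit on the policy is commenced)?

16 September 2002

Step 7 runs from 31 July 2002, when the appraisal demand is filed. The window is 17–47 days after 31 July 2002; it closes on 16 September 2002.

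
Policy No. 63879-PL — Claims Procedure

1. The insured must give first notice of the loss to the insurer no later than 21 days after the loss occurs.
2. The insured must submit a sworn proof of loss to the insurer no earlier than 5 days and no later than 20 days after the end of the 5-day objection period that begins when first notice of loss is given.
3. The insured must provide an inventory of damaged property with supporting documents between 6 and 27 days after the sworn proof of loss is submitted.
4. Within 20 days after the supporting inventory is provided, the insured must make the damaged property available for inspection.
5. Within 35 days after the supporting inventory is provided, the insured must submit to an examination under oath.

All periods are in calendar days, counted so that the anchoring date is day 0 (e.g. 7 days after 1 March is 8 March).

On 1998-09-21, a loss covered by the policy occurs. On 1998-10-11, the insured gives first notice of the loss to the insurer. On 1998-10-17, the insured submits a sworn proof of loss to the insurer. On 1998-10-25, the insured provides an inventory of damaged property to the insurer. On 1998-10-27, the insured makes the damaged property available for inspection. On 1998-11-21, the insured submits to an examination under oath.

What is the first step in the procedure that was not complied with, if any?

Step 1 — counting 21 days from 1998-09-21 (when the loss occurs) gives a deadline of 1998-10-12; completed 1998-10-11, before the deadline.
Step 2 — 5 and 20 days from 1998-10-16 (end of the 5-day objection period, which began when first notice of loss is given on 1998-10-11) are 1998-10-21 and 1998-11-05 respectively; done 1998-10-17 — 4 days before the window opened.
Later steps need not be reached.

Step 2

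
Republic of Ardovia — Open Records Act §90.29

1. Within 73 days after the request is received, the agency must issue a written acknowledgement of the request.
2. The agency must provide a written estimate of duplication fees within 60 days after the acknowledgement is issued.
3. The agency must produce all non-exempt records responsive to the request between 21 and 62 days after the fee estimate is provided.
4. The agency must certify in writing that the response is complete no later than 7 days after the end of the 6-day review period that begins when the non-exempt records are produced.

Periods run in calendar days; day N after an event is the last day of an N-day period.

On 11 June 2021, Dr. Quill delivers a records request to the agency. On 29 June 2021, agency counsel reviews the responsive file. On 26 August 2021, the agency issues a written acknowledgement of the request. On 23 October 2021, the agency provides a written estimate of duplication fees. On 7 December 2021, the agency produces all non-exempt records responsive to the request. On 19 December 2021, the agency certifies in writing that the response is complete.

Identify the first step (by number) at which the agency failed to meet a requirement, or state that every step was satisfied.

Step 1

Step 1 — counting 73 days from 11 June 2021 (when the request is received) gives a deadline of 23 August 2021; done 26 August 2021 — 3 days late.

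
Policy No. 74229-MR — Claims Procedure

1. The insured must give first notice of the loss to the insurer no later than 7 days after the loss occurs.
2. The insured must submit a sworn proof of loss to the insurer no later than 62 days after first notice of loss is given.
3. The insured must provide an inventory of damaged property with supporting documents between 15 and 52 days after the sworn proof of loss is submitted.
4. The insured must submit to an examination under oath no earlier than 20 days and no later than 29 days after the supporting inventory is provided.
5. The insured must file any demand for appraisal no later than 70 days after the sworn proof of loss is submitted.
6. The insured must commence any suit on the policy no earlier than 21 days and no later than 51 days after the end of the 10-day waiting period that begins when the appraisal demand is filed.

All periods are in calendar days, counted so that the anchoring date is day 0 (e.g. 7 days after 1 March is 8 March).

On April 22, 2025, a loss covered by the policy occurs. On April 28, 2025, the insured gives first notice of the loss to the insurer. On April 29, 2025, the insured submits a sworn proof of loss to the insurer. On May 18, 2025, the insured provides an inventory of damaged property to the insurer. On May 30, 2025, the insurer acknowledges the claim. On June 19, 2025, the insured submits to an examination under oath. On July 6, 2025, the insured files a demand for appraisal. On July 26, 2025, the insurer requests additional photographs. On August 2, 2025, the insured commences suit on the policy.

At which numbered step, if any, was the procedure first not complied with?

Step 4

Step 1 — counting 7 days from April 22, 2025 (when the loss occurs) gives a deadline of April 29, 2025; April 28, 2025 is within that limit.
Step 2 — counting 62 days from April 28, 2025 (when first notice of loss is given) gives a deadline of June 29, 2025; April 29, 2025 is within that limit.
Step 3 — 15 and 52 days from April 29, 2025 (when the sworn proof of loss is submitted) are May 14, 2025 and June 20, 2025 respectively; done May 18, 2025 — within the window.
Step 4 — 20 and 29 days from May 18, 2025 (when the supporting inventory is provided) are June 7, 2025 and June 16, 2025 respectively; June 19, 2025 is 3 days past the end of the window.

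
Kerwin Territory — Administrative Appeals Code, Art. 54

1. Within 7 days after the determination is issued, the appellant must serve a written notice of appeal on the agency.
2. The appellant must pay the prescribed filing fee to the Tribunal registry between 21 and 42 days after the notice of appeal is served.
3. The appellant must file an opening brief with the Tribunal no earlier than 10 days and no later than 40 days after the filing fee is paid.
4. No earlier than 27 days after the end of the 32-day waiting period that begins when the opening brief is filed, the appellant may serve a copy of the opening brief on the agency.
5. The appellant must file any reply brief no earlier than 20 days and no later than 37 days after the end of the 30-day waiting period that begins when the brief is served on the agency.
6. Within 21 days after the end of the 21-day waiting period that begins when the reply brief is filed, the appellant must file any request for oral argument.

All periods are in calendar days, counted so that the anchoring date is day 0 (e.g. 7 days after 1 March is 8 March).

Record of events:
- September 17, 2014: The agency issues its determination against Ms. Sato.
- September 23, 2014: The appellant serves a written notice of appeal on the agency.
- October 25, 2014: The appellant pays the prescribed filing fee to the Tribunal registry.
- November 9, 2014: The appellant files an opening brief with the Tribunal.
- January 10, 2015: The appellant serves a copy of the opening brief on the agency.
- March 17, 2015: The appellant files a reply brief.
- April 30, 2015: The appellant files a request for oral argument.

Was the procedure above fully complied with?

(1) due by September 17, 2014 + 7 days = September 24, 2014; done September 23, 2014 — timely.
(2) the permitted window runs from September 23, 2014 + 21 = October 14, 2014 to September 23, 2014 + 42 = November 4, 2014; done October 25, 2014, which is between those dates.
(3) the permitted window runs from October 25, 2014 + 10 = November 4, 2014 to October 25, 2014 + 40 = December 4, 2014; done November 9, 2014 — within the window.
(4) permitted from December 11, 2014 + 27 days = January 7, 2015 onward; done January 10, 2015, after the minimum wait.
(5) the permitted window runs from February 9, 2015 + 20 = March 1, 2015 to February 9, 2015 + 37 = March 18, 2015; March 17, 2015 falls inside that range.
(6) due by April 7, 2015 + 21 days = April 28, 2015; not done until April 30, 2015, 2 days after the deadline.
No need to go further; step 6 was not satisfied.

No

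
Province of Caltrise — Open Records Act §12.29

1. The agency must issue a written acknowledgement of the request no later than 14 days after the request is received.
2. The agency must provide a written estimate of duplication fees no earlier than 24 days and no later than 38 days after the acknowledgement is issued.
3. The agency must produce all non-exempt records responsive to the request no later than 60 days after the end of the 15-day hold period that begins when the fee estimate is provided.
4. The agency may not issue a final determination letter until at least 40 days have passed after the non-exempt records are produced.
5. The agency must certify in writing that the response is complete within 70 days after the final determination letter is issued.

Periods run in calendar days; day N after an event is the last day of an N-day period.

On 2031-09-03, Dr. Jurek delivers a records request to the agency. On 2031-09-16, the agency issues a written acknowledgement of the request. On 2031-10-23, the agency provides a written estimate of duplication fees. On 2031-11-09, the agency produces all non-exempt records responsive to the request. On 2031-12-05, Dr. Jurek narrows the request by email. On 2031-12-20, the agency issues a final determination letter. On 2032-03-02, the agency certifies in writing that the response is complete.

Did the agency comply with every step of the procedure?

No

Step 1: 14 days after 2031-09-03 (when the request is received) is 2031-09-17; done 2031-09-16 — timely.
Step 2: the window is 24–38 days after 2031-09-16 (when the acknowledgement is issued), so 2031-10-10 through 2031-10-24; 2031-10-23 falls inside that range.
Step 3: 60 days after 2031-11-07 (end of the 15-day hold period, which began when the fee estimate is provided on 2031-10-23) is 2032-01-06; completed 2031-11-09, before the deadline.
Step 4: the earliest permitted date is 40 days after 2031-11-09 (when the non-exempt records are produced), i.e. 2031-12-19; done 2031-12-20 — permitted.
Step 5: 70 days after 2031-12-20 (when the final determination letter is issued) is 2032-02-28; done 2032-03-02 — 3 days late.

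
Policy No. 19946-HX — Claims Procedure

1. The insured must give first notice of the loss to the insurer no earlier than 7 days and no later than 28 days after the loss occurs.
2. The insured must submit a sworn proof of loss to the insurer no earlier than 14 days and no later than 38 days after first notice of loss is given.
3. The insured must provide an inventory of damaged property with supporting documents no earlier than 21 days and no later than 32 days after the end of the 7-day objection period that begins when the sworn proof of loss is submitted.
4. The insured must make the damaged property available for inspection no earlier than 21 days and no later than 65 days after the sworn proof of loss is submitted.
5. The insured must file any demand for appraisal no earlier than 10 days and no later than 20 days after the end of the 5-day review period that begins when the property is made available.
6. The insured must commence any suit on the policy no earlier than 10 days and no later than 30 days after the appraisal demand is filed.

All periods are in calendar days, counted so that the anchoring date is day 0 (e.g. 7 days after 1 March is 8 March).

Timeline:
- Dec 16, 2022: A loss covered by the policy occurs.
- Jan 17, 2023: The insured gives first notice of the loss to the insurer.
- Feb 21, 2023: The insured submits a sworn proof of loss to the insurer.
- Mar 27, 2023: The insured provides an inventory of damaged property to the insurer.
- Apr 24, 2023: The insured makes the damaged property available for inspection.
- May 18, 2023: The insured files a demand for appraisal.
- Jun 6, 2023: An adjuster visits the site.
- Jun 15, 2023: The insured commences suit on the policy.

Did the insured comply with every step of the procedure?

No

Step 1 — 7 and 28 days from Dec 16, 2022 (when the loss occurs) are Dec 23, 2022 and Jan 13, 2023 respectively; Jan 17, 2023 is 4 days past the end of the window.
The procedure was therefore not followed at step 1.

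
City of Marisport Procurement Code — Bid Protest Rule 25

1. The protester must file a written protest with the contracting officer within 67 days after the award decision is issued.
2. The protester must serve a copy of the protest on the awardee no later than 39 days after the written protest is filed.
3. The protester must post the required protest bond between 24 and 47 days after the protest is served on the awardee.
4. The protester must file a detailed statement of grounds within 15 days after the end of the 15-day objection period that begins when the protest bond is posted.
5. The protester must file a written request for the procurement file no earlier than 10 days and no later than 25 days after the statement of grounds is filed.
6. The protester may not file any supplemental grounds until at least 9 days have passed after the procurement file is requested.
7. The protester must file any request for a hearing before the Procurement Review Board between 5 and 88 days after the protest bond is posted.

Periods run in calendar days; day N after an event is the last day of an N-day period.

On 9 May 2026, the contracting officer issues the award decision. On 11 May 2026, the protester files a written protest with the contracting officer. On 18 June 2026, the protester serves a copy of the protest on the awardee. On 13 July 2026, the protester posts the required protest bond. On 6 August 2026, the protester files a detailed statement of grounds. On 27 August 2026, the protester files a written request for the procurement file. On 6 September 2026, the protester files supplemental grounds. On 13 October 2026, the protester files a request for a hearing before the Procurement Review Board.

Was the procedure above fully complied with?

(1) due by 9 May 2026 + 67 days = 15 July 2026; 11 May 2026 is within that limit.
(2) due by 11 May 2026 + 39 days = 19 June 2026; 18 June 2026 is within that limit.
(3) the permitted window runs from 18 June 2026 + 24 = 12 July 2026 to 18 June 2026 + 47 = 4 August 2026; done 13 July 2026 — within the window.
(4) due by 28 July 2026 + 15 days = 12 August 2026; completed 6 August 2026, before the deadline.
(5) the permitted window runs from 6 August 2026 + 10 = 16 August 2026 to 6 August 2026 + 25 = 31 August 2026; done 27 August 2026, which is between those dates.
(6) permitted from 27 August 2026 + 9 days = 5 September 2026 onward; done 6 September 2026, after the minimum wait.
(7) the permitted window runs from 13 July 2026 + 5 = 18 July 2026 to 13 July 2026 + 88 = 9 October 2026; done 13 October 2026 — 4 days after the window closed.
Later steps need not be reached.

No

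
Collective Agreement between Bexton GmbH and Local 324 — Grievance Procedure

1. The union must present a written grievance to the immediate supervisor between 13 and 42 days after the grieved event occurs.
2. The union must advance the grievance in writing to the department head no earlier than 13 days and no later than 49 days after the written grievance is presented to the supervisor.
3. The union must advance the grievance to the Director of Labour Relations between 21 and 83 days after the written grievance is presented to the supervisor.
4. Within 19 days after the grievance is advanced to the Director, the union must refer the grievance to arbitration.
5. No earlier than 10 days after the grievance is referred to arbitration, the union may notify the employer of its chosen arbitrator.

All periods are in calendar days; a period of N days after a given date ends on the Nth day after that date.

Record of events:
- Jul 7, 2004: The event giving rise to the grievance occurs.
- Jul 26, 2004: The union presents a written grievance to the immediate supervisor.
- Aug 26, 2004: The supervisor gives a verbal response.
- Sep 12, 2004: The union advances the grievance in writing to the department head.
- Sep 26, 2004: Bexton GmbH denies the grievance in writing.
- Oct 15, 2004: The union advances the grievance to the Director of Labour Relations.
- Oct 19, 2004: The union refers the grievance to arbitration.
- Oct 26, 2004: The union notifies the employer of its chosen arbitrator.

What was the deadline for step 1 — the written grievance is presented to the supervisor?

Step 1 runs from Jul 7, 2004, when the grieved event occurs. The window is 13–42 days after Jul 7, 2004; it closes on Aug 18, 2004.

Aug 18, 2004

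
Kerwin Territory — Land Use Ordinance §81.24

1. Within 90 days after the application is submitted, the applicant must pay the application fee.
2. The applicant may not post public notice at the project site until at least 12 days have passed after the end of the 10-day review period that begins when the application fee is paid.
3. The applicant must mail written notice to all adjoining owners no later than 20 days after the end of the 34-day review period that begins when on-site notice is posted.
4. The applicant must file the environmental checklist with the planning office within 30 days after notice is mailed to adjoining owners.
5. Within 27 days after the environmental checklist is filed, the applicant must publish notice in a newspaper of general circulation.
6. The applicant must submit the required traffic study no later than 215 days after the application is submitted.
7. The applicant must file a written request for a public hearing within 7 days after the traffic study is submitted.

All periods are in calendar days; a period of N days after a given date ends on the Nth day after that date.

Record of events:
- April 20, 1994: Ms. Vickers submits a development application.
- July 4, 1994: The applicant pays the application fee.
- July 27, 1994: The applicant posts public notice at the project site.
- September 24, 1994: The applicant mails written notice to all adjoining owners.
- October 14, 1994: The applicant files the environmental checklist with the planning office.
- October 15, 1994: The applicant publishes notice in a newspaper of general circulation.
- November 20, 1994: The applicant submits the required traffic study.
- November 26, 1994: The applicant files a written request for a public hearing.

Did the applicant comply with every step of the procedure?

No

Step 1 — counting 90 days from April 20, 1994 (when the application is submitted) gives a deadline of July 19, 1994; July 4, 1994 is within that limit.
Step 2 — must wait 12 days from July 14, 1994 (end of the 10-day review period, which began when the application fee is paid on July 4, 1994), so not before July 26, 1994; done July 27, 1994 — permitted.
Step 3 — counting 20 days from August 30, 1994 (end of the 34-day review period, which began when on-site notice is posted on July 27, 1994) gives a deadline of September 19, 1994; done September 24, 1994 — 5 days late.
The procedure was therefore not followed at step 3.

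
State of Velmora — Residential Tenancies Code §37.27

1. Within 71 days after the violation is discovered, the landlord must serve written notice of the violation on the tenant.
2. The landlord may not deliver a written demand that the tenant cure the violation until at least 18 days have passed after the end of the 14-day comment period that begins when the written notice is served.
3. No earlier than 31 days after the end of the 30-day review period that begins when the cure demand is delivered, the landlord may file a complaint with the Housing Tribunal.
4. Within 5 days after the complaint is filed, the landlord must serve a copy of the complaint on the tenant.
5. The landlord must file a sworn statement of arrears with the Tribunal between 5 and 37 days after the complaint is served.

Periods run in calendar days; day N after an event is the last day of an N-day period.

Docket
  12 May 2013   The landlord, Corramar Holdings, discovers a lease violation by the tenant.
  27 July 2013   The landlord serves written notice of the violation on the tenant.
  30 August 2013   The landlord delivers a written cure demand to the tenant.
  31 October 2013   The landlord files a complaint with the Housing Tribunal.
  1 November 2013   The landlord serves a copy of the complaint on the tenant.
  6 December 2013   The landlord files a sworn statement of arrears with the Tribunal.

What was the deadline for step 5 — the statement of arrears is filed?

Step 5 runs from 1 November 2013, when the complaint is served. The window is 5–37 days after 1 November 2013; it closes on 8 December 2013.

8 December 2013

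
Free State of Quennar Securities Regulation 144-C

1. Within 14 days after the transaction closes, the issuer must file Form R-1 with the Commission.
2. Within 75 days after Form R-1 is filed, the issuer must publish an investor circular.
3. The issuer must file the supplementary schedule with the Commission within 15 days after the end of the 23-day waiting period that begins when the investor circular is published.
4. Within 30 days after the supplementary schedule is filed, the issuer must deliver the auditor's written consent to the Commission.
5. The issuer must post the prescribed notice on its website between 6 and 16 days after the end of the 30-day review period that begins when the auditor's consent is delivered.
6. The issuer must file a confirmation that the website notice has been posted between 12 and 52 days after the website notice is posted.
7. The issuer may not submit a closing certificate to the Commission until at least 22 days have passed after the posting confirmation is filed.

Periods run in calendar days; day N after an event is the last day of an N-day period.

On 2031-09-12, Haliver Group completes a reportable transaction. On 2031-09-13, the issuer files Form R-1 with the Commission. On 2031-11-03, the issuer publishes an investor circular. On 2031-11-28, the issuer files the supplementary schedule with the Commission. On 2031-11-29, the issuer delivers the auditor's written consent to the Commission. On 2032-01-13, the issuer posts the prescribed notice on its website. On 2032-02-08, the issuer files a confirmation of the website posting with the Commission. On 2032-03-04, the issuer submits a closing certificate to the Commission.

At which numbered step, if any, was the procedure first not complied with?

None — every step was satisfied

Step 1 — counting 14 days from 2031-09-12 (when the transaction closes) gives a deadline of 2031-09-26; completed 2031-09-13, before the deadline.
Step 2 — counting 75 days from 2031-09-13 (when Form R-1 is filed) gives a deadline of 2031-11-27; completed 2031-11-03, before the deadline.
Step 3 — counting 15 days from 2031-11-26 (end of the 23-day waiting period, which began when the investor circular is published on 2031-11-03) gives a deadline of 2031-12-11; completed 2031-11-28, before the deadline.
Step 4 — counting 30 days from 2031-11-28 (when the supplementary schedule is filed) gives a deadline of 2031-12-28; 2031-11-29 is within that limit.
Step 5 — 6 and 16 days from 2031-12-29 (end of the 30-day review period, which began when the auditor's consent is delivered on 2031-11-29) are 2032-01-04 and 2032-01-14 respectively; done 2032-01-13 — within the window.
Step 6 — 12 and 52 days from 2032-01-13 (when the website notice is posted) are 2032-01-25 and 2032-03-05 respectively; 2032-02-08 falls inside that range.
Step 7 — must wait 22 days from 2032-02-08 (when the posting confirmation is filed), so not before 2032-03-01; done 2032-03-04 — permitted.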